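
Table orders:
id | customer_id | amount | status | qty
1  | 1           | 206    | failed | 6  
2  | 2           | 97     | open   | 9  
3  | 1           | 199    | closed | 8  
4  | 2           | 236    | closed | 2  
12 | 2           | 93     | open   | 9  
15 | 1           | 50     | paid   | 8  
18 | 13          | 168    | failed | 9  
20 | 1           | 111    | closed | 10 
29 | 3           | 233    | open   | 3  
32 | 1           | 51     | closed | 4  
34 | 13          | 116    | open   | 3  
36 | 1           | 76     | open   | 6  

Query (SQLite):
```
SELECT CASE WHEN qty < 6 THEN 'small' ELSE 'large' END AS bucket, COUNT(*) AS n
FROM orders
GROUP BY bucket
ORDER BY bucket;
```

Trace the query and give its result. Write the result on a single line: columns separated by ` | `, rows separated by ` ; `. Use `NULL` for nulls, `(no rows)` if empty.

large | 8 ; small | 4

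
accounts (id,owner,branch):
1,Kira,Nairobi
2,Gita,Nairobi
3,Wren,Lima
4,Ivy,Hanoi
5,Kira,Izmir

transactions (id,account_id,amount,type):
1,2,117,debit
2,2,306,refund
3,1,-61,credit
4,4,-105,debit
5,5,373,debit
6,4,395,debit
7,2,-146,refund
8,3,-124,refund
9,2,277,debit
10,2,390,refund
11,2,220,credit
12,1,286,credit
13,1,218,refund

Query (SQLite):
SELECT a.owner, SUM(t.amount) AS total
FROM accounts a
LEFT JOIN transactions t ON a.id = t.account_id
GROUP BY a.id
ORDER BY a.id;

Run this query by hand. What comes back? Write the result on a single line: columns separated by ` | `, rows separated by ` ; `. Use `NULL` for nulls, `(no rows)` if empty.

LEFT JOIN keeps every accounts row; unmatched ones get NULL for transactions columns.
Group by accounts.id and compute SUM(t.amount). SUM over an all-NULL group is NULL.
  1: ids {3, 12, 13} → SUM(t.amount)=443
  2: ids {1, 2, 7, 9, 10, 11} → SUM(t.amount)=1164
  3: ids {8} → SUM(t.amount)=-124
  4: ids {4, 6} → SUM(t.amount)=290
  5: ids {5} → SUM(t.amount)=373

Kira | 443 ; Gita | 1164 ; Wren | -124 ; Ivy | 290 ; Kira | 373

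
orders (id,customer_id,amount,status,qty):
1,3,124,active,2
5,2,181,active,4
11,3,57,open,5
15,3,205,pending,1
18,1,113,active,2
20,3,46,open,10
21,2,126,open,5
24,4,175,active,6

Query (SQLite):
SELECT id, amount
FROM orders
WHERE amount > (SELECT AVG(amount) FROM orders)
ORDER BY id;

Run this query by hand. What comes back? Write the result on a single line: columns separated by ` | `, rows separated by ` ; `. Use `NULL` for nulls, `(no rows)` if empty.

Scalar subquery: AVG(amount) over all orders rows = 128.375.
Keep rows where amount > that value.

5 | 181 ; 15 | 205 ; 24 | 175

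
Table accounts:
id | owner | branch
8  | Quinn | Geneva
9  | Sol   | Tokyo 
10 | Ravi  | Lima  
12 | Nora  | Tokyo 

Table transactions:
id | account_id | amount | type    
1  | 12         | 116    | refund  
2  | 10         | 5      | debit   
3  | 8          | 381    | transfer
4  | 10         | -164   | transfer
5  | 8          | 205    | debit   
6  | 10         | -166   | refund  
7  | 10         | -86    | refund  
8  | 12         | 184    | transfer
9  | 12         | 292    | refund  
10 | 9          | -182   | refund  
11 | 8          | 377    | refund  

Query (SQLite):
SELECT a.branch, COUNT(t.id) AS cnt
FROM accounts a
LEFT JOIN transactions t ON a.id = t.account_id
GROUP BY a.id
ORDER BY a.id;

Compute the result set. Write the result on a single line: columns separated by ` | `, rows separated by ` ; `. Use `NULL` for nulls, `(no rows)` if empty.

LEFT JOIN keeps every accounts row; unmatched ones get NULL for transactions columns.
Group by accounts.id and compute COUNT(t.id). COUNT(col) of an all-NULL group is 0.
  8: ids {3, 5, 11} → COUNT(t.id)=3
  9: ids {10} → COUNT(t.id)=1
  10: ids {2, 4, 6, 7} → COUNT(t.id)=4
  12: ids {1, 8, 9} → COUNT(t.id)=3

Geneva | 3 ; Tokyo | 1 ; Lima | 4 ; Tokyo | 3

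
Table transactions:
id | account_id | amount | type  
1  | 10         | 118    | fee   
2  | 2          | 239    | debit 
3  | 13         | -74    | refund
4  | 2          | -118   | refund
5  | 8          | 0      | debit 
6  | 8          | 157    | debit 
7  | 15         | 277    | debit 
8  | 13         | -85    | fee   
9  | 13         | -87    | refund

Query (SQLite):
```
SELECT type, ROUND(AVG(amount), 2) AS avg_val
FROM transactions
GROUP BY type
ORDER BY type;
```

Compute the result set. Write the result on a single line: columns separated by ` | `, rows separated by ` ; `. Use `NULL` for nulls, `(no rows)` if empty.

debit | 168.25 ; fee | 16.5 ; refund | -93

Partition transactions by type; compute ROUND(AVG(amount), 2) within each group.
  debit: ids {2, 5, 6, 7} → ROUND(AVG(amount), 2)=168.25
  fee: ids {1, 8} → ROUND(AVG(amount), 2)=16.5
  refund: ids {3, 4, 9} → ROUND(AVG(amount), 2)=-93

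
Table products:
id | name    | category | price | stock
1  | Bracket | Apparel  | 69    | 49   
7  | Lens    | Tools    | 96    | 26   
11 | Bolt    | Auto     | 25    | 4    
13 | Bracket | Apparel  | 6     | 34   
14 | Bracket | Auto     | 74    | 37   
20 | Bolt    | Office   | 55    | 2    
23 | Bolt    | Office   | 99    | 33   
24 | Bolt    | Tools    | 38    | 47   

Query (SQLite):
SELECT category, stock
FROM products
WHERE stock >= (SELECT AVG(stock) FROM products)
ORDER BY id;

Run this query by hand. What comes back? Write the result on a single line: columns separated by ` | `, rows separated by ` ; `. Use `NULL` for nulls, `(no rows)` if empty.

Scalar subquery: AVG(stock) over all products rows = 29.0.
Keep rows where stock >= that value.

Apparel | 49 ; Apparel | 34 ; Auto | 37 ; Office | 33 ; Tools | 47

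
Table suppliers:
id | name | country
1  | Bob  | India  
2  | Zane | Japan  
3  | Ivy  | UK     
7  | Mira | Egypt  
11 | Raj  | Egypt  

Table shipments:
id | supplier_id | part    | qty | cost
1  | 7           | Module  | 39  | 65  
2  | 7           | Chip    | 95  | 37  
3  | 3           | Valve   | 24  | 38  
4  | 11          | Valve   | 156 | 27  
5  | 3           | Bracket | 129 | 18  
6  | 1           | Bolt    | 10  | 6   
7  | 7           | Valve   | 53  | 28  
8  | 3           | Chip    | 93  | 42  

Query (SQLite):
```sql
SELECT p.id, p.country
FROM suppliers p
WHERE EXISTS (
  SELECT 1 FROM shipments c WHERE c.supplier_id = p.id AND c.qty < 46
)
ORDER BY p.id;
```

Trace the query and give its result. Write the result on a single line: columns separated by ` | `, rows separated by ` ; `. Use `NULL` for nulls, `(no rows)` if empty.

1 | India ; 3 | UK ; 7 | Egypt

For each suppliers row, check whether any shipments with matching supplier_id has qty < 46.
Keep rows where that is true.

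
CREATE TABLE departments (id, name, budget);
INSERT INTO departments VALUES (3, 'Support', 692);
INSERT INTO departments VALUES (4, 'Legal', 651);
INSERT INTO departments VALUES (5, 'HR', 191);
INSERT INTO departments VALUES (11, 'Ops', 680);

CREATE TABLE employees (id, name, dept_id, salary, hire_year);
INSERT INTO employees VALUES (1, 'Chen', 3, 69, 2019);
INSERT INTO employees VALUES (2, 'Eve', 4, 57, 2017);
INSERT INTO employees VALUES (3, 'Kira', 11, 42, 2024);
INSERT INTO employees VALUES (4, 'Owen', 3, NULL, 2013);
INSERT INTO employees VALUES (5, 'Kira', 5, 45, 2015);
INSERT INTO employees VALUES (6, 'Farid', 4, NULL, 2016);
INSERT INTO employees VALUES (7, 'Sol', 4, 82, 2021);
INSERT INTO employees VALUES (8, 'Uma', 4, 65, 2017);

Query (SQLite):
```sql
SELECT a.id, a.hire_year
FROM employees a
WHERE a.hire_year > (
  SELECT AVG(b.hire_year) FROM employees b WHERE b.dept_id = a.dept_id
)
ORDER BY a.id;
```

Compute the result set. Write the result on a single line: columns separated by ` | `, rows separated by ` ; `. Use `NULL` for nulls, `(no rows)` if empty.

1 | 2019 ; 7 | 2021

For each employees row a, compute AVG(hire_year) over rows sharing a.dept_id.
Keep row a if a.hire_year > that per-group AVG.
  dept_id=3: AVG(hire_year) = 2016.0
  dept_id=4: AVG(hire_year) = 2017.75
  dept_id=5: AVG(hire_year) = 2015.0
  dept_id=11: AVG(hire_year) = 2024.0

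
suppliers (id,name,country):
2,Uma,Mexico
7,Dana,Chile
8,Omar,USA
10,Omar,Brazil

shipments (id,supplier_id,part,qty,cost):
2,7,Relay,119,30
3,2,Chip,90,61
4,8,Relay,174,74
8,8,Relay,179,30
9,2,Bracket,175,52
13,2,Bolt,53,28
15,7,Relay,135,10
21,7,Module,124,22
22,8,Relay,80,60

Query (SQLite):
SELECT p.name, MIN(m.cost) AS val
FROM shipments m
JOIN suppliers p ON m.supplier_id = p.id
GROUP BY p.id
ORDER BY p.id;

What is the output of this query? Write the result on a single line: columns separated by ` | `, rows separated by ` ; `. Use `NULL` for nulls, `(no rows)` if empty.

Join each shipments row to its suppliers via supplier_id.
Group joined rows by suppliers.id; compute MIN(m.cost) per group.
  2: ids {3, 9, 13} → MIN(m.cost)=28
  7: ids {2, 15, 21} → MIN(m.cost)=10
  8: ids {4, 8, 22} → MIN(m.cost)=30

Uma | 28 ; Dana | 10 ; Omar | 30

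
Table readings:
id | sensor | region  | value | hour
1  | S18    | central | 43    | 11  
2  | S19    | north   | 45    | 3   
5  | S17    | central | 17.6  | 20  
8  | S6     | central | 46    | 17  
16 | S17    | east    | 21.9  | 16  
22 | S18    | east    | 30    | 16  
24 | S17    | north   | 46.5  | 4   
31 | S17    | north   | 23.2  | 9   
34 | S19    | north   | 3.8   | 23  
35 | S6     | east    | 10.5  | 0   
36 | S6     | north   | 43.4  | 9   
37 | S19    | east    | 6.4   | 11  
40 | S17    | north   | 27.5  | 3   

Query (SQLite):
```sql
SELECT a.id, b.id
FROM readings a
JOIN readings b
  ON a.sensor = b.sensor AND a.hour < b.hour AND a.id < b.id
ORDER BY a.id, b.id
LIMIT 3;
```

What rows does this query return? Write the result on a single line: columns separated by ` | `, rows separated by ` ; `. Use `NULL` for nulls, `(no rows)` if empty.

1 | 22 ; 2 | 34 ; 2 | 37

Pairs (a,b) with same sensor, a.hour < b.hour, a.id < b.id.
sensor groups: S17:{5,16,24,31,40} S18:{1,22} S19:{2,34,37} S6:{8,35,36}
Ordered by (a.id, b.id); first 3.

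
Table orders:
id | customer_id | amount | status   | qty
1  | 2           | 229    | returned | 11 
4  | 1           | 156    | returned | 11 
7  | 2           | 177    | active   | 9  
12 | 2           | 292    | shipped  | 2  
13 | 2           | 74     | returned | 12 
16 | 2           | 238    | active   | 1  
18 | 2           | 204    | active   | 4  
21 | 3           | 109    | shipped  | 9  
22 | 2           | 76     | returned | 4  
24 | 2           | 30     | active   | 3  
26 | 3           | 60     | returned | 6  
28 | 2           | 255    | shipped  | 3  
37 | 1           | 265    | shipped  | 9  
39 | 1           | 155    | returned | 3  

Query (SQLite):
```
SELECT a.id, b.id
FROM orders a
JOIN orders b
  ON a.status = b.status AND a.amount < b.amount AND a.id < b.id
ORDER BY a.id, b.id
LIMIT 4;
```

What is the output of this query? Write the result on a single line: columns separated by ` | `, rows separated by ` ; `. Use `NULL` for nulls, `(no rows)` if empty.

Pairs (a,b) with same status, a.amount < b.amount, a.id < b.id.
status groups: active:{7,16,18,24} returned:{1,4,13,22,26,39} shipped:{12,21,28,37}
Ordered by (a.id, b.id); first 4.

7 | 16 ; 7 | 18 ; 13 | 22 ; 13 | 39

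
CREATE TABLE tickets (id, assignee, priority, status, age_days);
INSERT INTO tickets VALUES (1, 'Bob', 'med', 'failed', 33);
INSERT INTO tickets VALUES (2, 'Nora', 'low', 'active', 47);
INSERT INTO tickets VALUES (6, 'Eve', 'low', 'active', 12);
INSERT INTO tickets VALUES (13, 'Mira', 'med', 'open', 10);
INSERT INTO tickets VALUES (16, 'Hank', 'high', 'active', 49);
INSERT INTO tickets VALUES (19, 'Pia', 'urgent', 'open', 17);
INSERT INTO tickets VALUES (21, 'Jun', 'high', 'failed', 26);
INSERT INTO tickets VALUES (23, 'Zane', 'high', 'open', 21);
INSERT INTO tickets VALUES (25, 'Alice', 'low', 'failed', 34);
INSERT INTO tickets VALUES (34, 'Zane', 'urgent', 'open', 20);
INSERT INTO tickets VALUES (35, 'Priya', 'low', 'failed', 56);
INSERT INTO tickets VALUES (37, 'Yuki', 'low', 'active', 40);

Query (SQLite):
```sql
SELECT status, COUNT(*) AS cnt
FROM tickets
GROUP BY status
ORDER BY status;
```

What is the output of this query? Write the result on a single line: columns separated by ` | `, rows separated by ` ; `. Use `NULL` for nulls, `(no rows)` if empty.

Partition tickets by status; compute COUNT(*) within each group.
  active: ids {2, 6, 16, 37} → COUNT(*)=4
  failed: ids {1, 21, 25, 35} → COUNT(*)=4
  open: ids {13, 19, 23, 34} → COUNT(*)=4

active | 4 ; failed | 4 ; open | 4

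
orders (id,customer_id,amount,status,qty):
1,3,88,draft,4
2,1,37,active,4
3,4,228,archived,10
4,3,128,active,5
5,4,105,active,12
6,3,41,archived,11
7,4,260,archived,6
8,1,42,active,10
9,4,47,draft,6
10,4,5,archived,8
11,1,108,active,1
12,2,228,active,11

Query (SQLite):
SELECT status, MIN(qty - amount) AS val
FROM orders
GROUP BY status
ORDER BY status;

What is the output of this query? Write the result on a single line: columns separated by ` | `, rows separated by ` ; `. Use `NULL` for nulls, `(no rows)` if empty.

active | -217 ; archived | -254 ; draft | -84

For each row compute qty - amount.
Group by status; take MIN of the expression per group.
  active: ids {2, 4, 5, 8, 11, 12} → MIN(qty - amount)=-217
  archived: ids {3, 6, 7, 10} → MIN(qty - amount)=-254
  draft: ids {1, 9} → MIN(qty - amount)=-84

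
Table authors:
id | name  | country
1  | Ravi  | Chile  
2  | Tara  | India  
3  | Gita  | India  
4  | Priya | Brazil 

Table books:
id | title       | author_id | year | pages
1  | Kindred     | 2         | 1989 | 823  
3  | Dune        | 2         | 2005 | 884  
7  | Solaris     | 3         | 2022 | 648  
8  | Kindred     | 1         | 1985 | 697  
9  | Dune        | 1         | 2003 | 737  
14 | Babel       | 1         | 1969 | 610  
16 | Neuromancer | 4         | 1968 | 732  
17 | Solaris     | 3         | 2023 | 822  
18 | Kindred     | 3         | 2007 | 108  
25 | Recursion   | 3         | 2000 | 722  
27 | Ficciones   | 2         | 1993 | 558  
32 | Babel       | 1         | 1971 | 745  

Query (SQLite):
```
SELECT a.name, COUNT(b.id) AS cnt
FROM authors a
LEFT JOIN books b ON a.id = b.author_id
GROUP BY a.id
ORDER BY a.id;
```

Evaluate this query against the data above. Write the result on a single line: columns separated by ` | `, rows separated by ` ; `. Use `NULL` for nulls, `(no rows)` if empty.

LEFT JOIN keeps every authors row; unmatched ones get NULL for books columns.
Group by authors.id and compute COUNT(b.id). COUNT(col) of an all-NULL group is 0.
  1: ids {8, 9, 14, 32} → COUNT(b.id)=4
  2: ids {1, 3, 27} → COUNT(b.id)=3
  3: ids {7, 17, 18, 25} → COUNT(b.id)=4
  4: ids {16} → COUNT(b.id)=1

Ravi | 4 ; Tara | 3 ; Gita | 4 ; Priya | 1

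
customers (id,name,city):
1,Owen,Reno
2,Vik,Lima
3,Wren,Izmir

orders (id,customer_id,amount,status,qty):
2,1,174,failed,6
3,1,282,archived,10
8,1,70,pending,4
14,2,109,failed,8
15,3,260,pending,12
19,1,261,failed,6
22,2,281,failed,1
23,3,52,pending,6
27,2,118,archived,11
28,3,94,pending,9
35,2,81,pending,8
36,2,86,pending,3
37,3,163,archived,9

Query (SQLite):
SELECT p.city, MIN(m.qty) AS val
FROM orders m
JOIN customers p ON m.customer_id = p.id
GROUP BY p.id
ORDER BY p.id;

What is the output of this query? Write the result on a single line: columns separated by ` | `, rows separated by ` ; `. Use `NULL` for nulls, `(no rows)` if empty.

Join each orders row to its customers via customer_id.
Group joined rows by customers.id; compute MIN(m.qty) per group.
  1: ids {2, 3, 8, 19} → MIN(m.qty)=4
  2: ids {14, 22, 27, 35, 36} → MIN(m.qty)=1
  3: ids {15, 23, 28, 37} → MIN(m.qty)=6

Reno | 4 ; Lima | 1 ; Izmir | 6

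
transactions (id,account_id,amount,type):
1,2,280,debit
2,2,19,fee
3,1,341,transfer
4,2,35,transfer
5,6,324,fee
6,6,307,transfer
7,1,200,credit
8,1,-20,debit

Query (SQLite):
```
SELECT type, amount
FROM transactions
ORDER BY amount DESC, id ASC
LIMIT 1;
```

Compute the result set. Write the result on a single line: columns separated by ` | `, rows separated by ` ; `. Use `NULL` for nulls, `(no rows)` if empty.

transfer | 341

Sort by amount desc, tiebreak id asc: (341, id=3), (324, id=5), (307, id=6), (280, id=1) …. Take first 1.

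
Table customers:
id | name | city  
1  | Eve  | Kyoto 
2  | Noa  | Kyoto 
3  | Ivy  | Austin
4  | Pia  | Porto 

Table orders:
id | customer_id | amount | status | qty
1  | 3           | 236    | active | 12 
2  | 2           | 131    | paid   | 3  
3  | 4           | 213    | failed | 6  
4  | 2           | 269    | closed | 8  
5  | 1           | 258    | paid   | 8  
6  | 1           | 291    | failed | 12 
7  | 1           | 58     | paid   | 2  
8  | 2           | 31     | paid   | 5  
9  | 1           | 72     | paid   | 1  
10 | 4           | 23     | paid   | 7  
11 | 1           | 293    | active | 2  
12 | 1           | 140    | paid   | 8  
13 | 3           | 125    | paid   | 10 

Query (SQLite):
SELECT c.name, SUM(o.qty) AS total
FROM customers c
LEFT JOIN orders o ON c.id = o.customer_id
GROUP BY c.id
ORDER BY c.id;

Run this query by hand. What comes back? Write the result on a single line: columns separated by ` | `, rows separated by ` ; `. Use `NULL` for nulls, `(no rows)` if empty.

LEFT JOIN keeps every customers row; unmatched ones get NULL for orders columns.
Group by customers.id and compute SUM(o.qty). SUM over an all-NULL group is NULL.
  1: ids {5, 6, 7, 9, 11, 12} → SUM(o.qty)=33
  2: ids {2, 4, 8} → SUM(o.qty)=16
  3: ids {1, 13} → SUM(o.qty)=22
  4: ids {3, 10} → SUM(o.qty)=13

Eve | 33 ; Noa | 16 ; Ivy | 22 ; Pia | 13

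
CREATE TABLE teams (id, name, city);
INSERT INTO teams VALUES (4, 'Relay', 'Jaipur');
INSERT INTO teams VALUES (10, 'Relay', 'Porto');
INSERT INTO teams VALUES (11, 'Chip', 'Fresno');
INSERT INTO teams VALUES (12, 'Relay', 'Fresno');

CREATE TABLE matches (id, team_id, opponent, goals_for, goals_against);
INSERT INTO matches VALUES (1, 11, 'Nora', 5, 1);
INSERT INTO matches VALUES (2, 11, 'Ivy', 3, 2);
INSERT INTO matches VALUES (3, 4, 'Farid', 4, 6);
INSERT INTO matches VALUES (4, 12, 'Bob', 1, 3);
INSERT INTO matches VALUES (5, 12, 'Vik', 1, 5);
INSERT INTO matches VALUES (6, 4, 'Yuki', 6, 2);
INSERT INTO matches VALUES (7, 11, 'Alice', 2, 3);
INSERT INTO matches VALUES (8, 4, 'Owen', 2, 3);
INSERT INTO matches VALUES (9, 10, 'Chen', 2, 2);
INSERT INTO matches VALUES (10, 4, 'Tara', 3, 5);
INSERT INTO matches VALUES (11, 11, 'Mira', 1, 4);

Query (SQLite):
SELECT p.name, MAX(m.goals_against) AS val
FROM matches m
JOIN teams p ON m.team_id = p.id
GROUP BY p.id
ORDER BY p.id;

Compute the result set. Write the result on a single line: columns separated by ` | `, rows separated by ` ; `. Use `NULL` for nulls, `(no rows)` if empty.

Join each matches row to its teams via team_id.
Group joined rows by teams.id; compute MAX(m.goals_against) per group.
  4: ids {3, 6, 8, 10} → MAX(m.goals_against)=6
  10: ids {9} → MAX(m.goals_against)=2
  11: ids {1, 2, 7, 11} → MAX(m.goals_against)=4
  12: ids {4, 5} → MAX(m.goals_against)=5

Relay | 6 ; Relay | 2 ; Chip | 4 ; Relay | 5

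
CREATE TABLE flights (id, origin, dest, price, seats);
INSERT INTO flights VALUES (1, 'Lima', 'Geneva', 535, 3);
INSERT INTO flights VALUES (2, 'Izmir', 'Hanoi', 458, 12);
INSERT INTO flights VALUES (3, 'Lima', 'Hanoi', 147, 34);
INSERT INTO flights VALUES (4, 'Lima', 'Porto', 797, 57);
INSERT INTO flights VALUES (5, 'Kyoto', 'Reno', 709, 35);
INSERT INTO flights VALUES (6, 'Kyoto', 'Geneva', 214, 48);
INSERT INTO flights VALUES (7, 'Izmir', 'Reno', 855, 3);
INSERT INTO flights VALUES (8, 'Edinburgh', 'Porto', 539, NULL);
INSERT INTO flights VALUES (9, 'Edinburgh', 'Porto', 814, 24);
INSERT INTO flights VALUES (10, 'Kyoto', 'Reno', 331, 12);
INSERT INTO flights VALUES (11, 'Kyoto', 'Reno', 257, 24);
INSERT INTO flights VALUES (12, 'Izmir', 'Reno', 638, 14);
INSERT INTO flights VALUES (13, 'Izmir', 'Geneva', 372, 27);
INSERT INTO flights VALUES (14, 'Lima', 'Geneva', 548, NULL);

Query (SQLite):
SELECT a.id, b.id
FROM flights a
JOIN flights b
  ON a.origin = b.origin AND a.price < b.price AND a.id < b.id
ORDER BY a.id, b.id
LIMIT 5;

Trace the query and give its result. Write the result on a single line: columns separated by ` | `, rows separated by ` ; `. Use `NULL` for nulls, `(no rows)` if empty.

Pairs (a,b) with same origin, a.price < b.price, a.id < b.id.
origin groups: Edinburgh:{8,9} Izmir:{2,7,12,13} Kyoto:{5,6,10,11} Lima:{1,3,4,14}
Ordered by (a.id, b.id); first 5.

1 | 4 ; 1 | 14 ; 2 | 7 ; 2 | 12 ; 3 | 4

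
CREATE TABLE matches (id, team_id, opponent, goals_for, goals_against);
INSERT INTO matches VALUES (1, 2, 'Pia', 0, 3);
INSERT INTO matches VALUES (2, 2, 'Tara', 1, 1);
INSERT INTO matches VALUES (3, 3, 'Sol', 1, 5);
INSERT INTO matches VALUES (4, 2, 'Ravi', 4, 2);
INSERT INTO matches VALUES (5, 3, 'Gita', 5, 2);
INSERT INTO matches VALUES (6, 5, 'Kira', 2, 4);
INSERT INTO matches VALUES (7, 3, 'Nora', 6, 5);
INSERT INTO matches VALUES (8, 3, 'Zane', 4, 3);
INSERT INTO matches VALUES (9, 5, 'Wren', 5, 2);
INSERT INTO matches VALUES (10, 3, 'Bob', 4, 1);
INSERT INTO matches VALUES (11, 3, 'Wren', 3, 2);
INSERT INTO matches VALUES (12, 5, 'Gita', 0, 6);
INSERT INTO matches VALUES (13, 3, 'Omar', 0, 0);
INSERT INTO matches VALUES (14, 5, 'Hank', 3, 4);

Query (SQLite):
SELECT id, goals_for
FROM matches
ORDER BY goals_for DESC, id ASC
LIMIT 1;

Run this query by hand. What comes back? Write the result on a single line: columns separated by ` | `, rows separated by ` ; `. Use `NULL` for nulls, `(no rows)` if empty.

7 | 6

Sort by goals_for desc, tiebreak id asc: (6, id=7), (5, id=5), (5, id=9), (4, id=4) …. Take first 1.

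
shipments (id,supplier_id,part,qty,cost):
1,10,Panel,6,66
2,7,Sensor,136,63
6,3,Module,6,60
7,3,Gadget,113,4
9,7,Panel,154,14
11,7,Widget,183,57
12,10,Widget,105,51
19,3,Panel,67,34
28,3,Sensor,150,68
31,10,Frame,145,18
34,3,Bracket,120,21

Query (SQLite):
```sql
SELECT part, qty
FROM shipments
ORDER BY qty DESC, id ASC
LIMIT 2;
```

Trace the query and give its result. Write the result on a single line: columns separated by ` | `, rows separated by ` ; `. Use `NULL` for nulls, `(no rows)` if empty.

Sort by qty desc, tiebreak id asc: (183, id=11), (154, id=9), (150, id=28), (145, id=31), (136, id=2) …. Take first 2.

Widget | 183 ; Panel | 154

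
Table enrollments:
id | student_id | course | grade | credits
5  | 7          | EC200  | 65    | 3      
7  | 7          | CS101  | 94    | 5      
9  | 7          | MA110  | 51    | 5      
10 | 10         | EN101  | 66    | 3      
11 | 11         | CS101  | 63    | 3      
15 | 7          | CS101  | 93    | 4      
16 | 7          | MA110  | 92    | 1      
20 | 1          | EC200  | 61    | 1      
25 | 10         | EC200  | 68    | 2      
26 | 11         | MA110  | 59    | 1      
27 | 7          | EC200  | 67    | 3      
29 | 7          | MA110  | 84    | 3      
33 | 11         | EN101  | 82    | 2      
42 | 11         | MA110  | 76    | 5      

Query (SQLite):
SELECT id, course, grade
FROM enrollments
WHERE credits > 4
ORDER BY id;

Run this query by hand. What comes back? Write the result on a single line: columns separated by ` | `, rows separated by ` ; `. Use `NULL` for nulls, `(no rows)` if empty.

7 | CS101 | 94 ; 9 | MA110 | 51 ; 42 | MA110 | 76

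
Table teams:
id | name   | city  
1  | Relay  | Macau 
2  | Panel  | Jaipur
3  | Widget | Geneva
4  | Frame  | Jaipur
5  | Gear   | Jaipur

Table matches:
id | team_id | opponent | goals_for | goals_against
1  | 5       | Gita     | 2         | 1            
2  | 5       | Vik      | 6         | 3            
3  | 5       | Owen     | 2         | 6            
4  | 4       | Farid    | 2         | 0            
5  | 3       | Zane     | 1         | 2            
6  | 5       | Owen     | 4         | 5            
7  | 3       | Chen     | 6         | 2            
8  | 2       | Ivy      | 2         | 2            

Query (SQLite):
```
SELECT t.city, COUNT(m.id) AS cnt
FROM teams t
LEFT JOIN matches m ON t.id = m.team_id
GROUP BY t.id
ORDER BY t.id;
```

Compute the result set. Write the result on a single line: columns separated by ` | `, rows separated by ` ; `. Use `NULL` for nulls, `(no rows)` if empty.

LEFT JOIN keeps every teams row; unmatched ones get NULL for matches columns.
Group by teams.id and compute COUNT(m.id). COUNT(col) of an all-NULL group is 0.
  1: ids {—} → COUNT(m.id)=0
  2: ids {8} → COUNT(m.id)=1
  3: ids {5, 7} → COUNT(m.id)=2
  4: ids {4} → COUNT(m.id)=1
  5: ids {1, 2, 3, 6} → COUNT(m.id)=4

Macau | 0 ; Jaipur | 1 ; Geneva | 2 ; Jaipur | 1 ; Jaipur | 4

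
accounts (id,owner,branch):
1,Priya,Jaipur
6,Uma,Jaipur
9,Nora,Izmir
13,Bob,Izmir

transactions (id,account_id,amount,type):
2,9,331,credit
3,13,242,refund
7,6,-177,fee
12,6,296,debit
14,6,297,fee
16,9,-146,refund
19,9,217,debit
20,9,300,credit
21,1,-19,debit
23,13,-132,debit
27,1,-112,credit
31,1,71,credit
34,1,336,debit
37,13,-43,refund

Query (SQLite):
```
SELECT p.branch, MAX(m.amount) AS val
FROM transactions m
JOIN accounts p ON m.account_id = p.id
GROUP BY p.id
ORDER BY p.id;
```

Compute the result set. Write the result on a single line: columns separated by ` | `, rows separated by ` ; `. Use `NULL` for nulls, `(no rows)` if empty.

Jaipur | 336 ; Jaipur | 297 ; Izmir | 331 ; Izmir | 242

Join each transactions row to its accounts via account_id.
Group joined rows by accounts.id; compute MAX(m.amount) per group.
  1: ids {21, 27, 31, 34} → MAX(m.amount)=336
  6: ids {7, 12, 14} → MAX(m.amount)=297
  9: ids {2, 16, 19, 20} → MAX(m.amount)=331
  13: ids {3, 23, 37} → MAX(m.amount)=242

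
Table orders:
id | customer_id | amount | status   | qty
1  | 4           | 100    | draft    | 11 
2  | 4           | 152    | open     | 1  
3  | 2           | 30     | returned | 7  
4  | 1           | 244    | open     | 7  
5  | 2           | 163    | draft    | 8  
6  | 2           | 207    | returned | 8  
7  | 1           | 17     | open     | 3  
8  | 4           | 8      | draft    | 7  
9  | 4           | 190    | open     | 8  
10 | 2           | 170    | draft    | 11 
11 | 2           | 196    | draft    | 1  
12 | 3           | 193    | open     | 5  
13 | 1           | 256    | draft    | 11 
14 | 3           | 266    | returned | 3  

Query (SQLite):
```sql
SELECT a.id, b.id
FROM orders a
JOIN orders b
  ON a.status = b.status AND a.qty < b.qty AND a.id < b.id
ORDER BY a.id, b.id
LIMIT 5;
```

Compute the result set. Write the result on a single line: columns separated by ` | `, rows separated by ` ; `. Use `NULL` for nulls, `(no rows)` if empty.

Pairs (a,b) with same status, a.qty < b.qty, a.id < b.id.
status groups: draft:{1,5,8,10,11,13} open:{2,4,7,9,12} returned:{3,6,14}
Ordered by (a.id, b.id); first 5.

2 | 4 ; 2 | 7 ; 2 | 9 ; 2 | 12 ; 3 | 6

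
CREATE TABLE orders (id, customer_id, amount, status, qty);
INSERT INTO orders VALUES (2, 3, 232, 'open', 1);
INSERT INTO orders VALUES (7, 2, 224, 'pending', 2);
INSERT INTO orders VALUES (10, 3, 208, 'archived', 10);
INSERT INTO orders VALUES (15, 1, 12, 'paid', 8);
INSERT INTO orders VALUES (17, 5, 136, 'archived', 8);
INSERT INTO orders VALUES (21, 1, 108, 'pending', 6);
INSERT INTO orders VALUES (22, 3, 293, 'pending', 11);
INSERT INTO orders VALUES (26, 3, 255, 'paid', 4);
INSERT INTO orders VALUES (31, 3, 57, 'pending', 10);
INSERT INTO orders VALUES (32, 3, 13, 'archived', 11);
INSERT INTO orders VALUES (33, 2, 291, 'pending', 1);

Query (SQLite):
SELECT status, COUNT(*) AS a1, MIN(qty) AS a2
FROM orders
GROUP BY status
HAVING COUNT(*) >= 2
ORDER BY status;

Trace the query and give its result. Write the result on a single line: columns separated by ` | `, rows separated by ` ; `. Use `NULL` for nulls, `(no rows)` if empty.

Group orders by status.
Per group compute: COUNT(*), MIN(qty).
HAVING: drop groups with fewer than 2 rows.
  archived: ids {10, 17, 32} → COUNT(*)=3, MIN(qty)=8
  open: ids {2} → COUNT(*)=1, MIN(qty)=1
  paid: ids {15, 26} → COUNT(*)=2, MIN(qty)=4
  pending: ids {7, 21, 22, 31, 33} → COUNT(*)=5, MIN(qty)=1

archived | 3 | 8 ; paid | 2 | 4 ; pending | 5 | 1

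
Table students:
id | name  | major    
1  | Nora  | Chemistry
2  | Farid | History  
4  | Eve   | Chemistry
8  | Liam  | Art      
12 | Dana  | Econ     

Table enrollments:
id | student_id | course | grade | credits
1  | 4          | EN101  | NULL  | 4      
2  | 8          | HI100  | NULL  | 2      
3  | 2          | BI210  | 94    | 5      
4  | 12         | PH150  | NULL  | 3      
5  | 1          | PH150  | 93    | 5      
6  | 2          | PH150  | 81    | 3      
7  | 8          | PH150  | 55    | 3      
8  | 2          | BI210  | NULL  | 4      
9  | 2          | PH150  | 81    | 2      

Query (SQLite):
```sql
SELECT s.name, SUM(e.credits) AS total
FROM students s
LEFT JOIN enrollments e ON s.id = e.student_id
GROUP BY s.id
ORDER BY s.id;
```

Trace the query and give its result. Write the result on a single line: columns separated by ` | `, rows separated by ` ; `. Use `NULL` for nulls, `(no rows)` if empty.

Nora | 5 ; Farid | 14 ; Eve | 4 ; Liam | 5 ; Dana | 3

LEFT JOIN keeps every students row; unmatched ones get NULL for enrollments columns.
Group by students.id and compute SUM(e.credits). SUM over an all-NULL group is NULL.
  1: ids {5} → SUM(e.credits)=5
  2: ids {3, 6, 8, 9} → SUM(e.credits)=14
  4: ids {1} → SUM(e.credits)=4
  8: ids {2, 7} → SUM(e.credits)=5
  12: ids {4} → SUM(e.credits)=3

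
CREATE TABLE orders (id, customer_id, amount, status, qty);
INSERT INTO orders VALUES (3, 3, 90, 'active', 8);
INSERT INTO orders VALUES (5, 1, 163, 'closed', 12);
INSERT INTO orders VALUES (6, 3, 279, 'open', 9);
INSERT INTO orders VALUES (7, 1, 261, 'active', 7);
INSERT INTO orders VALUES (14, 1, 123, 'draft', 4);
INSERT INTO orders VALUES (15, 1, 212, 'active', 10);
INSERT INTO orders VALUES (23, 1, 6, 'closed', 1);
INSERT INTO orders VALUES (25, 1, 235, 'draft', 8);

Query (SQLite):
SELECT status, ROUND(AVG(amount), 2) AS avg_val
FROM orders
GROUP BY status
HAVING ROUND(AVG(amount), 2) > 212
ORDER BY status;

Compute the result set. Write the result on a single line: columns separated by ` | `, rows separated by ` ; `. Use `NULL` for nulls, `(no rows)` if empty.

open | 279

Partition orders by status; compute ROUND(AVG(amount), 2) within each group.
HAVING: keep groups where ROUND(AVG(amount), 2) > 212.
  active: ids {3, 7, 15} → ROUND(AVG(amount), 2)=187.67
  closed: ids {5, 23} → ROUND(AVG(amount), 2)=84.5
  draft: ids {14, 25} → ROUND(AVG(amount), 2)=179
  open: ids {6} → ROUND(AVG(amount), 2)=279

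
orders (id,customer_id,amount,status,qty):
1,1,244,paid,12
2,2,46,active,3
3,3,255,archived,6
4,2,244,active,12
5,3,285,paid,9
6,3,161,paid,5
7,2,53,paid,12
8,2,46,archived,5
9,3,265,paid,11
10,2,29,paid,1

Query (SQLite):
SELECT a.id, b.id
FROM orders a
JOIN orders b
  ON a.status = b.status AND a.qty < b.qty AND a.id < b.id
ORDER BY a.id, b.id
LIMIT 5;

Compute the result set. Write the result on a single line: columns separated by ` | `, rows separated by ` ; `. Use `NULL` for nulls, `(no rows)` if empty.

2 | 4 ; 5 | 7 ; 5 | 9 ; 6 | 7 ; 6 | 9

Pairs (a,b) with same status, a.qty < b.qty, a.id < b.id.
status groups: active:{2,4} archived:{3,8} paid:{1,5,6,7,9,10}
Ordered by (a.id, b.id); first 5.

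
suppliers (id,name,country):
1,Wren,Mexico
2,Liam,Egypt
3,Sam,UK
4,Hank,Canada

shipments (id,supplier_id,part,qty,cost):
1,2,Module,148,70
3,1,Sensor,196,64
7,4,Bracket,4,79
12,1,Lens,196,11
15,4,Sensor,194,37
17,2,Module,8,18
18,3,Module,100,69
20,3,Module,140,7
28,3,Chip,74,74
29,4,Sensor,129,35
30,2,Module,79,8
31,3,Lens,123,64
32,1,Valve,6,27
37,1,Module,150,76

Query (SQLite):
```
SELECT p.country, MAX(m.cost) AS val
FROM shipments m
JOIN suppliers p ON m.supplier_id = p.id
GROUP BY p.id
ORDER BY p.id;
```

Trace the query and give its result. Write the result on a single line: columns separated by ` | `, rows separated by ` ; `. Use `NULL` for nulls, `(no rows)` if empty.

Mexico | 76 ; Egypt | 70 ; UK | 74 ; Canada | 79

Join each shipments row to its suppliers via supplier_id.
Group joined rows by suppliers.id; compute MAX(m.cost) per group.
  1: ids {3, 12, 32, 37} → MAX(m.cost)=76
  2: ids {1, 17, 30} → MAX(m.cost)=70
  3: ids {18, 20, 28, 31} → MAX(m.cost)=74
  4: ids {7, 15, 29} → MAX(m.cost)=79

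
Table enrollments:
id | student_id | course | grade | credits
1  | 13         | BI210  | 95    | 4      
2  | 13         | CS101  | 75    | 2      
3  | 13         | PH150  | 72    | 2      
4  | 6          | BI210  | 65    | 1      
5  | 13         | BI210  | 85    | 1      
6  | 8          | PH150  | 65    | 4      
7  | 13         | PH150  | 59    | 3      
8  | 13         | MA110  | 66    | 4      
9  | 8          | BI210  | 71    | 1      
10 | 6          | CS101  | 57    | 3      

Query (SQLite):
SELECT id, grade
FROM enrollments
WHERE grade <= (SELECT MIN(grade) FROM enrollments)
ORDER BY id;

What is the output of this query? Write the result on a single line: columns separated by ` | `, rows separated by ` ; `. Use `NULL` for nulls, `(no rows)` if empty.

10 | 57

Scalar subquery: MIN(grade) over all enrollments rows = 57.
Keep rows where grade <= that value.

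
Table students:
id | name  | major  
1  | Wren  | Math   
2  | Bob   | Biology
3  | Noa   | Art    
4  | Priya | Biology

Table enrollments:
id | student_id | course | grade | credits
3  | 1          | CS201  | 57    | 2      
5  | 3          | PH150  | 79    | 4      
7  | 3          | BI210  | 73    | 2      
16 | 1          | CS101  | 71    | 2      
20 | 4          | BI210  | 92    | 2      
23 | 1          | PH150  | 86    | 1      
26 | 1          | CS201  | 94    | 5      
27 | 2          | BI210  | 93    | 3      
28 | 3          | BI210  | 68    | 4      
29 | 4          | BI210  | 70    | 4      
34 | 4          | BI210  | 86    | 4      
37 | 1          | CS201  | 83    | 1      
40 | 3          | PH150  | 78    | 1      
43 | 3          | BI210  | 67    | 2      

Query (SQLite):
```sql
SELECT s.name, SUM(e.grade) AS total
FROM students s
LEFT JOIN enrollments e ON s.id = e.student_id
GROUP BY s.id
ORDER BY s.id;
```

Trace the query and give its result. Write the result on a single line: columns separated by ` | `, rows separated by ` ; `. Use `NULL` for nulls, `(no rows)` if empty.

Wren | 391 ; Bob | 93 ; Noa | 365 ; Priya | 248

LEFT JOIN keeps every students row; unmatched ones get NULL for enrollments columns.
Group by students.id and compute SUM(e.grade). SUM over an all-NULL group is NULL.
  1: ids {3, 16, 23, 26, 37} → SUM(e.grade)=391
  2: ids {27} → SUM(e.grade)=93
  3: ids {5, 7, 28, 40, 43} → SUM(e.grade)=365
  4: ids {20, 29, 34} → SUM(e.grade)=248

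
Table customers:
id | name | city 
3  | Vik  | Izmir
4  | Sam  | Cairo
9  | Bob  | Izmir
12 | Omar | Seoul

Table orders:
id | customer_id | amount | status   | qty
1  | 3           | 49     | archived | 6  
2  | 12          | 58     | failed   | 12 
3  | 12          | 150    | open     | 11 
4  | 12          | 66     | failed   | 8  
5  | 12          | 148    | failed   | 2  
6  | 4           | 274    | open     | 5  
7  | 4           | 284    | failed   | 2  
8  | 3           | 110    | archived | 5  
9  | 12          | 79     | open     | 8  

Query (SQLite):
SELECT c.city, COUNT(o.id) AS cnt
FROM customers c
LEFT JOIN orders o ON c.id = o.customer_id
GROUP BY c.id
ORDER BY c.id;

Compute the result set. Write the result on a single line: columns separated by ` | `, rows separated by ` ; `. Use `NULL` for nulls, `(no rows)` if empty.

Izmir | 2 ; Cairo | 2 ; Izmir | 0 ; Seoul | 5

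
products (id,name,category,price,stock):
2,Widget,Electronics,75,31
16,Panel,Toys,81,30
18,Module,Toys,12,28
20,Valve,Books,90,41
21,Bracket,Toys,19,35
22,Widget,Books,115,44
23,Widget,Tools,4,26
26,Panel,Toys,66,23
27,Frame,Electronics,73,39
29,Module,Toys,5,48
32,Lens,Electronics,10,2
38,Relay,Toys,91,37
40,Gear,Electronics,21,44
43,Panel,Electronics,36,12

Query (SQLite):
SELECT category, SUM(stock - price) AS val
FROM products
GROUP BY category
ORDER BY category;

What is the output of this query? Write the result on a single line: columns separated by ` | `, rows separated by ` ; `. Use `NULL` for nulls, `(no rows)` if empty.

Books | -120 ; Electronics | -87 ; Tools | 22 ; Toys | -73

For each row compute stock - price.
Group by category; take SUM of the expression per group.
  Books: ids {20, 22} → SUM(stock - price)=-120
  Electronics: ids {2, 27, 32, 40, 43} → SUM(stock - price)=-87
  Tools: ids {23} → SUM(stock - price)=22
  Toys: ids {16, 18, 21, 26, 29, 38} → SUM(stock - price)=-73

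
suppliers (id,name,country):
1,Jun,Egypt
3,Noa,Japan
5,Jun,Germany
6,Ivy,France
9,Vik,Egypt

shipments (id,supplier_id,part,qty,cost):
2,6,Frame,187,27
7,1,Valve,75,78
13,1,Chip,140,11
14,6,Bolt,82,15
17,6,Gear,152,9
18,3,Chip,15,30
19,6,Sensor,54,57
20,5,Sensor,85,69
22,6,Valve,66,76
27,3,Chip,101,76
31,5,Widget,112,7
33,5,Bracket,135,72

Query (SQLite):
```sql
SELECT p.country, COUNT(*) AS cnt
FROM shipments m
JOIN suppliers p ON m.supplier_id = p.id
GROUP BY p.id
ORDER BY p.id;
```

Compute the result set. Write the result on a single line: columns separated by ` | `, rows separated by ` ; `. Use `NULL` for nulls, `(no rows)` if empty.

Join each shipments row to its suppliers via supplier_id.
Group joined rows by suppliers.id; compute COUNT(*) per group.
  1: ids {7, 13} → COUNT(*)=2
  3: ids {18, 27} → COUNT(*)=2
  5: ids {20, 31, 33} → COUNT(*)=3
  6: ids {2, 14, 17, 19, 22} → COUNT(*)=5

Egypt | 2 ; Japan | 2 ; Germany | 3 ; France | 5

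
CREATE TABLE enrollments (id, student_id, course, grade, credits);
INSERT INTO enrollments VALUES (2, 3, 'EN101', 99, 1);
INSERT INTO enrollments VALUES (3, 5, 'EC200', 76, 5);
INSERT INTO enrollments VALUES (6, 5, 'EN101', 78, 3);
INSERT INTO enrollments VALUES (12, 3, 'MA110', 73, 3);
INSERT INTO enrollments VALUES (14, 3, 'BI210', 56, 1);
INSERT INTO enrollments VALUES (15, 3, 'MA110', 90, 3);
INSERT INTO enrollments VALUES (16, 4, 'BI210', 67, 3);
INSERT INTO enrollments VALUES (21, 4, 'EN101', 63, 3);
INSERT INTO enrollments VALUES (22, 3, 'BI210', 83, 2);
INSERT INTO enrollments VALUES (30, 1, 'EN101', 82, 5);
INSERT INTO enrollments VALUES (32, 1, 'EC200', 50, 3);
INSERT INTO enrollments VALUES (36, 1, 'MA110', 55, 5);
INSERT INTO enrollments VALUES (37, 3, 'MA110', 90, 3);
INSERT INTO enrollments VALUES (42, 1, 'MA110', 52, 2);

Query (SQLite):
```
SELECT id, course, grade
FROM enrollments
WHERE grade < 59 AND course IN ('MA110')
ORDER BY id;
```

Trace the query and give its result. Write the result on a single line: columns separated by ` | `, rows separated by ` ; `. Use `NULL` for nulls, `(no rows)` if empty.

36 | MA110 | 55 ; 42 | MA110 | 52

grade < 59: ids {14, 32, 36, 42}
course IN ('MA110'): ids {12, 15, 36, 37, 42}
Combine with AND.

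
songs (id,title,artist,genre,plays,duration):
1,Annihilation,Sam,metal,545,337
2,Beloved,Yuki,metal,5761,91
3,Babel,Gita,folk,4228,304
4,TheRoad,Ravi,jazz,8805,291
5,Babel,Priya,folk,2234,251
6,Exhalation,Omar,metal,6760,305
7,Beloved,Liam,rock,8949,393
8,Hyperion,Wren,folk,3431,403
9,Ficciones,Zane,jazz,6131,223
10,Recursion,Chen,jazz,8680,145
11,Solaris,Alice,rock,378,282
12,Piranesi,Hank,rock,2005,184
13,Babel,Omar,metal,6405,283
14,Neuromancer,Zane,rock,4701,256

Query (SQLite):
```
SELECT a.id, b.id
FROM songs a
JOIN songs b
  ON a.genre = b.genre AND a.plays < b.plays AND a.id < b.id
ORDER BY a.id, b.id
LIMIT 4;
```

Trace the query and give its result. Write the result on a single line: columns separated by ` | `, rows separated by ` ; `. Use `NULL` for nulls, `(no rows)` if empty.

Pairs (a,b) with same genre, a.plays < b.plays, a.id < b.id.
genre groups: folk:{3,5,8} jazz:{4,9,10} metal:{1,2,6,13} rock:{7,11,12,14}
Ordered by (a.id, b.id); first 4.

1 | 2 ; 1 | 6 ; 1 | 13 ; 2 | 6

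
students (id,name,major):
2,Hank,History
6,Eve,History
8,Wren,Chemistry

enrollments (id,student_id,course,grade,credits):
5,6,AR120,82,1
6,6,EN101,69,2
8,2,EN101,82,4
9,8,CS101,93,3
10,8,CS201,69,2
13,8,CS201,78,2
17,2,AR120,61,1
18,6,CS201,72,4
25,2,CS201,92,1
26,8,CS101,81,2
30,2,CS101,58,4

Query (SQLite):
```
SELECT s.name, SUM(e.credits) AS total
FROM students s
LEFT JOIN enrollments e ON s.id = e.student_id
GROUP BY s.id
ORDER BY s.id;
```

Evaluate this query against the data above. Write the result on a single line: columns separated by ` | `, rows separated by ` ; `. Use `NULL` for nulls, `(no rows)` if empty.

LEFT JOIN keeps every students row; unmatched ones get NULL for enrollments columns.
Group by students.id and compute SUM(e.credits). SUM over an all-NULL group is NULL.
  2: ids {8, 17, 25, 30} → SUM(e.credits)=10
  6: ids {5, 6, 18} → SUM(e.credits)=7
  8: ids {9, 10, 13, 26} → SUM(e.credits)=9

Hank | 10 ; Eve | 7 ; Wren | 9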